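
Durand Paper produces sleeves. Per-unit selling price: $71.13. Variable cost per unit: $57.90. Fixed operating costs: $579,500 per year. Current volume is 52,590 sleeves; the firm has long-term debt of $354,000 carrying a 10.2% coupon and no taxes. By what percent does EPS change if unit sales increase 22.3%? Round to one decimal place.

+193.6%

Total contribution margin = 52,590 × $13.23 = $695,765.70.
Operating income = contribution − fixed costs = $695,765.70 − $579,500 = $116,265.70.
Interest = $36,108.00, so EBIT − I = $80,157.70.
Degree of combined leverage = contribution ÷ (EBIT − I) = $695,765.70 ÷ $80,157.70 = 8.6800.
EPS therefore changes by 8.6800 × (+22.3%) = +193.6%.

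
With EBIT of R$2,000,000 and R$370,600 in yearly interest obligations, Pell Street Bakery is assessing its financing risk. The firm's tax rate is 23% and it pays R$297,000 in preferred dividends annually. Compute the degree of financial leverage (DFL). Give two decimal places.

Interest = R$370,600.00.
Pre-tax preferred-dividend burden = R$297,000 ÷ (1 − 0.23) = R$385,714.29.
DFL = EBIT ÷ [EBIT − I − D_p/(1−t)] = R$2,000,000 ÷ [R$2,000,000 − R$370,600.00 − R$385,714.29] = R$2,000,000 ÷ R$1,243,685.71 = 1.6081.

1.61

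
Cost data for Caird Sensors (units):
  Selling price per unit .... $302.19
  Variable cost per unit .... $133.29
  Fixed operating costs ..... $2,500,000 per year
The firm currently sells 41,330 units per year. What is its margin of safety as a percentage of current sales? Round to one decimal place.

Each unit contributes $302.19 − $133.29 = $168.90. Break-even units = $2,500,000 ÷ $168.90 = 14,801.66; break-even revenue = 14,801.66 × $302.19 = $4,472,912.97.
Current sales = 41,330 × $302.19 = $12,489,512.70.
Margin of safety = ($12,489,512.70 − $4,472,912.97) ÷ $12,489,512.70 = 64.2%.

64.2%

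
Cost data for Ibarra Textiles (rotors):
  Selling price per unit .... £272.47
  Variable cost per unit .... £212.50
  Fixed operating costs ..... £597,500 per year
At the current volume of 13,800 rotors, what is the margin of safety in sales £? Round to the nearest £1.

£1,045,382

Unit CM = price − variable cost = £272.47 − £212.50 = £59.97. Break-even units = £597,500 ÷ £59.97 = 9,963.31; break-even revenue = 9,963.31 × £272.47 = £2,714,704.44.
Current sales = 13,800 × £272.47 = £3,760,086.00.
Margin of safety = £3,760,086.00 − £2,714,704.44 = £1,045,382.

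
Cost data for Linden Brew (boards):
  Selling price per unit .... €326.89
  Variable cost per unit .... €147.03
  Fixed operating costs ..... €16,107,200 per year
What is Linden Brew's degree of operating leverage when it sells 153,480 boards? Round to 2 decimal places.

2.40

Total contribution margin = 153,480 × €179.86 = €27,604,912.80.
EBIT = €27,604,912.80 − €16,107,200 = €11,497,712.80.
Degree of operating leverage = €27,604,912.80 / €11,497,712.80 = 2.4009.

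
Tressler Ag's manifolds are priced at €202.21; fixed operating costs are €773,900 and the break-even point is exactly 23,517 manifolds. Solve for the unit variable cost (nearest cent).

Contribution per unit must be FC / Q = €773,900 / 23,517 = €32.9081.
Hence VC = price − CM = €202.21 − €32.9081 = €169.30.

€169.30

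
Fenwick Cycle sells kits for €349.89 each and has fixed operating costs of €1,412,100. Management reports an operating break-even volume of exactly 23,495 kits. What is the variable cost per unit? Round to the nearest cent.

At break-even, FC = Q × (P − VC), so P − VC = €1,412,100 ÷ 23,495 = €60.1021.
Hence VC = price − CM = €349.89 − €60.1021 = €289.79.

€289.79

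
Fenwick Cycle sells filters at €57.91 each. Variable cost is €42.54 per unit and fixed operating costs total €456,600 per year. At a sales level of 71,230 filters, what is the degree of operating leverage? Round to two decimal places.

1.72

Total contribution margin = 71,230 × €15.37 = €1,094,805.10.
EBIT = €1,094,805.10 − €456,600 = €638,205.10.
Degree of operating leverage = €1,094,805.10 / €638,205.10 = 1.7154.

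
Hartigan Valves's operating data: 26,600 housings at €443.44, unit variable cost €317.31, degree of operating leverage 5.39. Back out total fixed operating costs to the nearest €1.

€2,732,598

Contribution at this volume is 26,600 × €126.13 = €3,355,058.00.
Since DOL = CM ÷ EBIT, EBIT = €3,355,058.00 ÷ 5.39 = €622,459.74.
Fixed costs = CM − EBIT = €3,355,058.00 − €622,459.74 = €2,732,598.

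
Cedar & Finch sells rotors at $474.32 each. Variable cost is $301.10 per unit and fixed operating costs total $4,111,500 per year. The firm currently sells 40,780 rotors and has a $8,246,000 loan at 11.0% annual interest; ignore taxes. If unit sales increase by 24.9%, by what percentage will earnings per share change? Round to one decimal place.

Contribution at this volume is 40,780 × $173.22 = $7,063,911.60.
EBIT = $7,063,911.60 − $4,111,500 = $2,952,411.60.
After interest of $907,060.00, pre-tax earnings = $2,045,351.60.
Degree of combined leverage = contribution ÷ (EBIT − I) = $7,063,911.60 ÷ $2,045,351.60 = 3.4536.
%ΔEPS = DCL × %ΔSales = 3.4536 × +24.9% = +86.0%.

+86.0%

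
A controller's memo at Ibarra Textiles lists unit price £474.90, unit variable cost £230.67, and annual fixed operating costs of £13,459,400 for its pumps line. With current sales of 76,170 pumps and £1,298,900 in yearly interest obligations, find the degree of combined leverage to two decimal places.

Contribution at this volume is 76,170 × £244.23 = £18,602,999.10.
Subtracting fixed costs: EBIT = £18,602,999.10 − £13,459,400 = £5,143,599.10. Interest = £1,298,900.00.
DOL = £18,602,999.10 ÷ £5,143,599.10 = 3.6167; DFL = £5,143,599.10 ÷ £3,844,699.10 = 1.3378.
DCL = DOL × DFL = 3.6167 × 1.3378 = 4.8384.

4.84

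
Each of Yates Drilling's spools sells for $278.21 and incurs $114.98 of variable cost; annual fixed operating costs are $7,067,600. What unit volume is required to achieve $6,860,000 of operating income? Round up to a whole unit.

85,326 spools

Contribution margin per unit = $278.21 − $114.98 = $163.23.
Need Q such that Q × $163.23 − $7,067,600 = $6,860,000, i.e. Q = $13,927,600 / $163.23 = 85,325.00 → 85,326.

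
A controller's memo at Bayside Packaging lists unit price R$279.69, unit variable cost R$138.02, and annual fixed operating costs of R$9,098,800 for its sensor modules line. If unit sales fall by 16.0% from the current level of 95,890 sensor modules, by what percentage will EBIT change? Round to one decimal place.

At 95,890 units, contribution = 95,890 × R$141.67 = R$13,584,736.30.
Operating income = contribution − fixed costs = R$13,584,736.30 − R$9,098,800 = R$4,485,936.30.
Degree of operating leverage = R$13,584,736.30 / R$4,485,936.30 = 3.0283.
So EBIT moves 3.0283 × (-16.0%) = -48.5%.

-48.5%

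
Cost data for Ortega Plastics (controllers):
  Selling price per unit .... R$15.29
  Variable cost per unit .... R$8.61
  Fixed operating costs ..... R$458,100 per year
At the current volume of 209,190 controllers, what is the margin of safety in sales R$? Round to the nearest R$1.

R$2,149,960

Unit CM = price − variable cost = R$15.29 − R$8.61 = R$6.68. Break-even units = R$458,100 ÷ R$6.68 = 68,577.84; break-even revenue = 68,577.84 × R$15.29 = R$1,048,555.24.
Actual sales revenue = 209,190 × R$15.29 = R$3,198,515.10.
Margin of safety = R$3,198,515.10 − R$1,048,555.24 = R$2,149,960.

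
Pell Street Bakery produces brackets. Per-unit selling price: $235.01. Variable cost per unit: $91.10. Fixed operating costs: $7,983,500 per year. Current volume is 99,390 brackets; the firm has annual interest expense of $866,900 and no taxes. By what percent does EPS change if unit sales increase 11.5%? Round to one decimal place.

+30.2%

Total contribution margin = 99,390 × $143.91 = $14,303,214.90.
EBIT = $14,303,214.90 − $7,983,500 = $6,319,714.90.
After interest of $866,900.00, pre-tax earnings = $5,452,814.90.
DCL = total CM / (EBIT − I) = $14,303,214.90 / $5,452,814.90 = 2.6231.
EPS therefore changes by 2.6231 × (+11.5%) = +30.2%.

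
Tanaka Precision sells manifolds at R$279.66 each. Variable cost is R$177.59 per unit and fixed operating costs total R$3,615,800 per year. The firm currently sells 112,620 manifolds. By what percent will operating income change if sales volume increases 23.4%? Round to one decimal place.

+34.1%

At 112,620 units, contribution = 112,620 × R$102.07 = R$11,495,123.40.
Operating income = contribution − fixed costs = R$11,495,123.40 − R$3,615,800 = R$7,879,323.40.
So DOL = total CM / EBIT = R$11,495,123.40 / R$7,879,323.40 = 1.4589.
%ΔEBIT = DOL × %ΔSales = 1.4589 × +23.4% = +34.1%.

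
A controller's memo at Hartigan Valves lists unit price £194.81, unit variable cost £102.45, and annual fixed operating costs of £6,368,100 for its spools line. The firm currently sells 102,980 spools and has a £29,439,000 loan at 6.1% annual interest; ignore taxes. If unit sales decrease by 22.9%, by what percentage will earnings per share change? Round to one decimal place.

-161.7%

Total contribution margin = 102,980 × £92.36 = £9,511,232.80.
Subtracting fixed costs: EBIT = £9,511,232.80 − £6,368,100 = £3,143,132.80.
Interest = £1,795,779.00, so EBIT − I = £1,347,353.80.
DCL = total CM / (EBIT − I) = £9,511,232.80 / £1,347,353.80 = 7.0592.
%ΔEPS = DCL × %ΔSales = 7.0592 × -22.9% = -161.7%.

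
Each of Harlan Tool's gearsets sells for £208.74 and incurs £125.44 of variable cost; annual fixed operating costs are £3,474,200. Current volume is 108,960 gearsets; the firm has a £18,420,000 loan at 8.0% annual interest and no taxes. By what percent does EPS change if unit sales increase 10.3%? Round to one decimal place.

+22.6%

Contribution at this volume is 108,960 × £83.30 = £9,076,368.00.
Operating income = contribution − fixed costs = £9,076,368.00 − £3,474,200 = £5,602,168.00.
Interest = £1,473,600.00, so EBIT − I = £4,128,568.00.
DCL = total CM / (EBIT − I) = £9,076,368.00 / £4,128,568.00 = 2.1984.
%ΔEPS = DCL × %ΔSales = 2.1984 × +10.3% = +22.6%.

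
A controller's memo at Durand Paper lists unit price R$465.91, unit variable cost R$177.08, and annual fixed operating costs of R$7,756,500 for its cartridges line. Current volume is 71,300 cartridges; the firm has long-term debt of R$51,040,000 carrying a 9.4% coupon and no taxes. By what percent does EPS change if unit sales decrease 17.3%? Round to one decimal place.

Total contribution margin = 71,300 × R$288.83 = R$20,593,579.00.
Operating income = contribution − fixed costs = R$20,593,579.00 − R$7,756,500 = R$12,837,079.00.
Interest = R$4,797,760.00, so EBIT − I = R$8,039,319.00.
Degree of combined leverage = contribution ÷ (EBIT − I) = R$20,593,579.00 ÷ R$8,039,319.00 = 2.5616.
EPS therefore changes by 2.5616 × (-17.3%) = -44.3%.

-44.3%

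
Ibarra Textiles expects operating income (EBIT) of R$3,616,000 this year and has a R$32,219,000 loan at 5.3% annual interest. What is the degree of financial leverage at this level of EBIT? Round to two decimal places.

1.89

Interest = R$1,707,607.00.
DFL = EBIT ÷ (EBIT − I) = R$3,616,000 ÷ (R$3,616,000 − R$1,707,607.00) = R$3,616,000 ÷ R$1,908,393.00 = 1.8948.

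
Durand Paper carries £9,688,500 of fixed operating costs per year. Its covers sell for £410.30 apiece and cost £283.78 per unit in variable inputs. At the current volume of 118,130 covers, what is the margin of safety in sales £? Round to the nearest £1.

Contribution margin per unit = £410.30 − £283.78 = £126.52. Break-even units = £9,688,500 ÷ £126.52 = 76,576.83; break-even revenue = 76,576.83 × £410.30 = £31,419,471.63.
Actual sales revenue = 118,130 × £410.30 = £48,468,739.00.
Margin of safety = £48,468,739.00 − £31,419,471.63 = £17,049,267.

£17,049,267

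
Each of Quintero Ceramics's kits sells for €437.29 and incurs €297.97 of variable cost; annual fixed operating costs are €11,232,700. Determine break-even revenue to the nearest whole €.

€35,256,585

Contribution margin per unit = €437.29 − €297.97 = €139.32, a CM ratio of €139.32 ÷ €437.29 = 0.3186.
Break-even revenue = fixed costs × price ÷ CM = €11,232,700 × €437.29 ÷ €139.32 = €35,256,585.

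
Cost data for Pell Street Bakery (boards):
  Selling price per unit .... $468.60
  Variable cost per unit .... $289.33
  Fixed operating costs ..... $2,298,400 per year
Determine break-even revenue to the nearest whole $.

$6,007,867

CM per unit = $468.60 − $289.33 = $179.27; CM ratio = $179.27 / $468.60 = 0.3826.
Break-even revenue = fixed costs × price ÷ CM = $2,298,400 × $468.60 ÷ $179.27 = $6,007,867.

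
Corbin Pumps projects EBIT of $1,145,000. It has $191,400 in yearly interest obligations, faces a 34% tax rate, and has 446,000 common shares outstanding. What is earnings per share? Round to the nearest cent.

Interest = $191,400.00, so EBT = $1,145,000 − $191,400.00 = $953,600.00.
After tax at 34%: net income = $953,600.00 × 0.66 = $629,376.00.
EPS = $629,376.00 ÷ 446,000 = $1.41.

$1.41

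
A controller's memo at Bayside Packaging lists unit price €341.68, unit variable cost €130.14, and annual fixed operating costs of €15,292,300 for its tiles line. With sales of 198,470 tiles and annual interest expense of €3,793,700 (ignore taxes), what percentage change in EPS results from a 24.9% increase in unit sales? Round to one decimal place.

Total contribution margin = 198,470 × €211.54 = €41,984,343.80.
Operating income = contribution − fixed costs = €41,984,343.80 − €15,292,300 = €26,692,043.80.
After interest of €3,793,700.00, pre-tax earnings = €22,898,343.80.
DCL = total CM / (EBIT − I) = €41,984,343.80 / €22,898,343.80 = 1.8335.
EPS therefore changes by 1.8335 × (+24.9%) = +45.7%.

+45.7%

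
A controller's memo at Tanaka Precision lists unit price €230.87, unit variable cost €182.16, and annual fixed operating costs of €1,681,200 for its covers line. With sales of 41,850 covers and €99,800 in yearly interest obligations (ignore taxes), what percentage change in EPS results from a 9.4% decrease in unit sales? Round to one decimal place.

-74.4%

At 41,850 units, contribution = 41,850 × €48.71 = €2,038,513.50.
Operating income = contribution − fixed costs = €2,038,513.50 − €1,681,200 = €357,313.50.
Interest = €99,800.00, so EBIT − I = €257,513.50.
DCL = total CM / (EBIT − I) = €2,038,513.50 / €257,513.50 = 7.9161.
%ΔEPS = DCL × %ΔSales = 7.9161 × -9.4% = -74.4%.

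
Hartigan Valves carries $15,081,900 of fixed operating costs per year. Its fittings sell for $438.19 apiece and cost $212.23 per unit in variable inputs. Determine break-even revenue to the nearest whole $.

$29,247,379

CM per unit = $438.19 − $212.23 = $225.96; CM ratio = $225.96 / $438.19 = 0.5157.
Break-even sales = FC ÷ CM ratio = $15,081,900 × $438.19 / $225.96 = $29,247,379.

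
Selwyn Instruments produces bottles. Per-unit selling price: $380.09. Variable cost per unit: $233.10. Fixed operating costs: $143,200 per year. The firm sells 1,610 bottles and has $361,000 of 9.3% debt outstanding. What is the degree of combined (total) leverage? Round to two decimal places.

At 1,610 units, contribution = 1,610 × $146.99 = $236,653.90.
Operating income = contribution − fixed costs = $236,653.90 − $143,200 = $93,453.90. Interest = $33,573.00.
DOL = $236,653.90 ÷ $93,453.90 = 2.5323; DFL = $93,453.90 ÷ $59,880.90 = 1.5607.
Combined leverage = 2.5323 × 1.5607 = 3.9522.

3.95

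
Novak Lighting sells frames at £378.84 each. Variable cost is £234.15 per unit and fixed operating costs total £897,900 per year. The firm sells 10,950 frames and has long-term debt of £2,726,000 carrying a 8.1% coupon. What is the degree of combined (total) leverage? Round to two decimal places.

3.40

Contribution at this volume is 10,950 × £144.69 = £1,584,355.50.
EBIT = £1,584,355.50 − £897,900 = £686,455.50. Interest = £220,806.00, so EBIT − I = £465,649.50.
Degree of total leverage = total CM / (EBIT − interest) = £1,584,355.50 / £465,649.50 = 3.4025.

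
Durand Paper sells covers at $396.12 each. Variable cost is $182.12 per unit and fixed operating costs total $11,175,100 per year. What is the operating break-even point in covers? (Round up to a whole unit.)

52,221 covers

Each unit contributes $396.12 − $182.12 = $214.00.
Break-even Q = $11,175,100 / $214.00 = 52,220.09 → 52,221 covers.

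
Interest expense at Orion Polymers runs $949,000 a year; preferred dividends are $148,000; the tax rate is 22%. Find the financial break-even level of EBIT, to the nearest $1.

Preferred dividends are paid after tax, so their pre-tax equivalent is $148,000 ÷ (1 − 0.22) = $189,743.59.
EPS = 0 when EBIT covers interest plus the pre-tax preferred burden: $949,000 + $189,743.59 = $1,138,743.59.

$1,138,744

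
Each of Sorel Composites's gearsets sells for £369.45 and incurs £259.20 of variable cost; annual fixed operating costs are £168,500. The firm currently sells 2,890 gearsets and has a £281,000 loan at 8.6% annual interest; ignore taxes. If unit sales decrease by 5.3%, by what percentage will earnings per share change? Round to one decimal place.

-13.4%

Contribution at this volume is 2,890 × £110.25 = £318,622.50.
EBIT = £318,622.50 − £168,500 = £150,122.50.
Interest = £24,166.00, so EBIT − I = £125,956.50.
DCL = total CM / (EBIT − I) = £318,622.50 / £125,956.50 = 2.5296.
%ΔEPS = DCL × %ΔSales = 2.5296 × -5.3% = -13.4%.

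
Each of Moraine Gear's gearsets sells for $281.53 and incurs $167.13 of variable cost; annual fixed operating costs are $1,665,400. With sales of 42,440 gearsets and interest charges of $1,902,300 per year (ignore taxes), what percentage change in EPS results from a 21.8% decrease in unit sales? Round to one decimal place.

-82.2%

At 42,440 units, contribution = 42,440 × $114.40 = $4,855,136.00.
Operating income = contribution − fixed costs = $4,855,136.00 − $1,665,400 = $3,189,736.00.
Interest = $1,902,300.00, so EBIT − I = $1,287,436.00.
DCL = total CM / (EBIT − I) = $4,855,136.00 / $1,287,436.00 = 3.7712.
EPS therefore changes by 3.7712 × (-21.8%) = -82.2%.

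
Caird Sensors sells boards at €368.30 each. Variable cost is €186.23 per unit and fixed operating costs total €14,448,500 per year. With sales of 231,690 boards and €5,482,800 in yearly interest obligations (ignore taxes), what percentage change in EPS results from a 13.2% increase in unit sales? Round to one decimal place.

+25.0%

Total contribution margin = 231,690 × €182.07 = €42,183,798.30.
Operating income = contribution − fixed costs = €42,183,798.30 − €14,448,500 = €27,735,298.30.
After interest of €5,482,800.00, pre-tax earnings = €22,252,498.30.
Degree of combined leverage = contribution ÷ (EBIT − I) = €42,183,798.30 ÷ €22,252,498.30 = 1.8957.
EPS therefore changes by 1.8957 × (+13.2%) = +25.0%.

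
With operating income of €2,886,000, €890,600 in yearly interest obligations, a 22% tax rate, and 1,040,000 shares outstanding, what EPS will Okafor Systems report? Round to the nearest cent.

€1.50

Pre-tax income = €2,886,000 − €890,600.00 = €1,995,400.00.
After tax at 22%: net income = €1,995,400.00 × 0.78 = €1,556,412.00.
EPS = €1,556,412.00 ÷ 1,040,000 = €1.50.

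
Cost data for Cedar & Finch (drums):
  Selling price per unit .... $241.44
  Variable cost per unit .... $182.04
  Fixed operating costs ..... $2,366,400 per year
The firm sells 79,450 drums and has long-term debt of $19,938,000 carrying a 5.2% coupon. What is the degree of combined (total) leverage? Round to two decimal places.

At 79,450 units, contribution = 79,450 × $59.40 = $4,719,330.00.
Operating income = contribution − fixed costs = $4,719,330.00 − $2,366,400 = $2,352,930.00. Interest = $1,036,776.00, so EBIT − I = $1,316,154.00.
Degree of total leverage = total CM / (EBIT − interest) = $4,719,330.00 / $1,316,154.00 = 3.5857.

3.59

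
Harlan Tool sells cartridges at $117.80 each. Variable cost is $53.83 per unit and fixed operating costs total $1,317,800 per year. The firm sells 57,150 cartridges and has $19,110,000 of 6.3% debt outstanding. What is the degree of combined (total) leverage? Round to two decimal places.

At 57,150 units, contribution = 57,150 × $63.97 = $3,655,885.50.
Operating income = contribution − fixed costs = $3,655,885.50 − $1,317,800 = $2,338,085.50. Interest = $1,203,930.00, so EBIT − I = $1,134,155.50.
DCL = contribution ÷ (EBIT − I) = $3,655,885.50 ÷ $1,134,155.50 = 3.2234.

3.22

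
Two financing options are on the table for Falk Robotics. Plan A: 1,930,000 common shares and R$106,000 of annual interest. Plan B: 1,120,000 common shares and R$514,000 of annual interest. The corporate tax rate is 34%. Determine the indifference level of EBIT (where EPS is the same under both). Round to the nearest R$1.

R$1,078,148

Set EPS_A = EPS_B: (EBIT − R$106,000)(1 − 0.34) ÷ 1,930,000 = (EBIT − R$514,000)(1 − 0.34) ÷ 1,120,000.
Cancelling (1 − t) and cross-multiplying: 1,120,000·(EBIT − 106,000) = 1,930,000·(EBIT − 514,000).
Solving, EBIT = (514,000·1,930,000 − 106,000·1,120,000) / (1,930,000 − 1,120,000) = 873,300,000,000 / 810,000 = 1,078,148.15.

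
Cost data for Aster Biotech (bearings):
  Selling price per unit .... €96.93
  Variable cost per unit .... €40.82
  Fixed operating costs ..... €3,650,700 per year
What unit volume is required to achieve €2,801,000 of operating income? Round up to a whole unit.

114,984 bearings

Each unit contributes €96.93 − €40.82 = €56.11.
Units = (FC + target) / CM = (€3,650,700 + €2,801,000) / €56.11 = 114,983.07, so 114,984 bearings.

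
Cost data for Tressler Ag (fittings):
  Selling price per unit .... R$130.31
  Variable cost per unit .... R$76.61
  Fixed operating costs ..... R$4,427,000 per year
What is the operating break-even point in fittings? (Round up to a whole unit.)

82,440 fittings

Unit CM = price − variable cost = R$130.31 − R$76.61 = R$53.70.
Units to break even: R$4,427,000 ÷ R$53.70 = 82,439.48, rounded up to 82,440.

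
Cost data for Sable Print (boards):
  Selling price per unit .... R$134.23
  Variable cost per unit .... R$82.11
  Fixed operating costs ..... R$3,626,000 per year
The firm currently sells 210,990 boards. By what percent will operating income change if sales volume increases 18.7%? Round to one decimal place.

At 210,990 units, contribution = 210,990 × R$52.12 = R$10,996,798.80.
Subtracting fixed costs: EBIT = R$10,996,798.80 − R$3,626,000 = R$7,370,798.80.
Degree of operating leverage = R$10,996,798.80 / R$7,370,798.80 = 1.4919.
Operating income changes by 1.4919 × +18.7% = +27.9%.

+27.9%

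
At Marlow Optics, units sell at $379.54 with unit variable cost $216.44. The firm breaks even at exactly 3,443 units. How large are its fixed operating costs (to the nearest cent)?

Unit CM = price − variable cost = $379.54 − $216.44 = $163.10.
Fixed costs = break-even units × CM = 3,443 × $163.10 = $561,553.30.

$561,553.30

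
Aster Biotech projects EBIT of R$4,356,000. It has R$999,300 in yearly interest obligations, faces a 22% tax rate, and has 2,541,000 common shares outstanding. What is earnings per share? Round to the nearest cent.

Interest = R$999,300.00, so EBT = R$4,356,000 − R$999,300.00 = R$3,356,700.00.
After tax at 22%: net income = R$3,356,700.00 × 0.78 = R$2,618,226.00.
Per share: R$2,618,226.00 / 2,541,000 shares = R$1.03.

R$1.03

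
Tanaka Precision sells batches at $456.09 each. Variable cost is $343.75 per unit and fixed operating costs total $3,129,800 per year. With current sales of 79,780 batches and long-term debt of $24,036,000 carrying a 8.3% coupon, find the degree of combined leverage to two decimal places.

At 79,780 units, contribution = 79,780 × $112.34 = $8,962,485.20.
Subtracting fixed costs: EBIT = $8,962,485.20 − $3,129,800 = $5,832,685.20. Interest = $1,994,988.00, so EBIT − I = $3,837,697.20.
DCL = contribution ÷ (EBIT − I) = $8,962,485.20 ÷ $3,837,697.20 = 2.3354.

2.34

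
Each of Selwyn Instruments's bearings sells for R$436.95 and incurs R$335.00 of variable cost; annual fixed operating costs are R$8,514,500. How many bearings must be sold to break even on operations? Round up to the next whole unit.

83,517 bearings

Contribution margin per unit = R$436.95 − R$335.00 = R$101.95.
Units to break even: R$8,514,500 ÷ R$101.95 = 83,516.43, rounded up to 83,517.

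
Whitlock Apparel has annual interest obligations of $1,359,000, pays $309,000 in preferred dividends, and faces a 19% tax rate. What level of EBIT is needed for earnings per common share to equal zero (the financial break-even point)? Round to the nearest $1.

Preferred dividends are paid after tax, so their pre-tax equivalent is $309,000 ÷ (1 − 0.19) = $381,481.48.
Financial break-even EBIT = interest + D_p ÷ (1 − t) = $1,359,000 + $381,481.48 = $1,740,481.48.

$1,740,481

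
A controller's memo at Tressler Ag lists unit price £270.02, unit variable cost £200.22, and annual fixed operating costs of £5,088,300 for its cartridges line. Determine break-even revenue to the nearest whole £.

Contribution margin per unit = £270.02 − £200.22 = £69.80, a CM ratio of £69.80 ÷ £270.02 = 0.2585.
Break-even sales = FC ÷ CM ratio = £5,088,300 × £270.02 / £69.80 = £19,683,994.

£19,683,994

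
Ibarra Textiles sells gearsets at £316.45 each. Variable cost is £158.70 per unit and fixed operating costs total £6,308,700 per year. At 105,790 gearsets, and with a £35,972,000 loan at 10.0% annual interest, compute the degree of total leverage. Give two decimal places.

Contribution at this volume is 105,790 × £157.75 = £16,688,372.50.
Subtracting fixed costs: EBIT = £16,688,372.50 − £6,308,700 = £10,379,672.50. Interest = £3,597,200.00.
DOL = £16,688,372.50 ÷ £10,379,672.50 = 1.6078; DFL = £10,379,672.50 ÷ £6,782,472.50 = 1.5304.
DCL = DOL × DFL = 1.6078 × 1.5304 = 2.4606.

2.46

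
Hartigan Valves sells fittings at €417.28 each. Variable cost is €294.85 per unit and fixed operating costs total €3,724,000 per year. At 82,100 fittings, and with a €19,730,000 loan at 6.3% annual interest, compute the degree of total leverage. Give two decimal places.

At 82,100 units, contribution = 82,100 × €122.43 = €10,051,503.00.
Subtracting fixed costs: EBIT = €10,051,503.00 − €3,724,000 = €6,327,503.00. Interest = €1,242,990.00.
DOL = €10,051,503.00 ÷ €6,327,503.00 = 1.5885; DFL = €6,327,503.00 ÷ €5,084,513.00 = 1.2445.
DCL = DOL × DFL = 1.5885 × 1.2445 = 1.9769.

1.98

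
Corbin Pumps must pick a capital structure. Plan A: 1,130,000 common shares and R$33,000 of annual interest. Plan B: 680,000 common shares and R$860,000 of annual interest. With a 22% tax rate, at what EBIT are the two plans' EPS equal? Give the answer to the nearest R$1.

Set EPS_A = EPS_B: (EBIT − R$33,000)(1 − 0.22) ÷ 1,130,000 = (EBIT − R$860,000)(1 − 0.22) ÷ 680,000.
Cancelling (1 − t) and cross-multiplying: 680,000·(EBIT − 33,000) = 1,130,000·(EBIT − 860,000).
Solving, EBIT = (860,000·1,130,000 − 33,000·680,000) / (1,130,000 − 680,000) = 949,360,000,000 / 450,000 = 2,109,688.89.

R$2,109,689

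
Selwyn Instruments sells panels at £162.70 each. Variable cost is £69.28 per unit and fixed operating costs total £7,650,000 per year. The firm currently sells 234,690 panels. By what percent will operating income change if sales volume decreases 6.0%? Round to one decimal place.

Total contribution margin = 234,690 × £93.42 = £21,924,739.80.
EBIT = £21,924,739.80 − £7,650,000 = £14,274,739.80.
So DOL = total CM / EBIT = £21,924,739.80 / £14,274,739.80 = 1.5359.
So EBIT moves 1.5359 × (-6.0%) = -9.2%.

-9.2%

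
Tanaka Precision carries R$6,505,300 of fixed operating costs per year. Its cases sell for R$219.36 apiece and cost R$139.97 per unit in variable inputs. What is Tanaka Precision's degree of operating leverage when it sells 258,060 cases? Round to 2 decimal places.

1.47

Total contribution margin = 258,060 × R$79.39 = R$20,487,383.40.
EBIT = R$20,487,383.40 − R$6,505,300 = R$13,982,083.40.
Degree of operating leverage = R$20,487,383.40 / R$13,982,083.40 = 1.4653.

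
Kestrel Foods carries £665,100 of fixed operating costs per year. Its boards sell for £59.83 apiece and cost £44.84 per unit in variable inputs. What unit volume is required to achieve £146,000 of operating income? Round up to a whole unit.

Each unit contributes £59.83 − £44.84 = £14.99.
Units = (FC + target) / CM = (£665,100 + £146,000) / £14.99 = 54,109.41, so 54,110 boards.

54,110 boards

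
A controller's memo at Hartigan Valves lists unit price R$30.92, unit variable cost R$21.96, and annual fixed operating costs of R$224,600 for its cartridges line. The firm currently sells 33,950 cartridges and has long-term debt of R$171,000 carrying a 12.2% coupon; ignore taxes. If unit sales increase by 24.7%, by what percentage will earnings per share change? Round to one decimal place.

+127.9%

At 33,950 units, contribution = 33,950 × R$8.96 = R$304,192.00.
Operating income = contribution − fixed costs = R$304,192.00 − R$224,600 = R$79,592.00.
Interest = R$20,862.00, so EBIT − I = R$58,730.00.
DCL = total CM / (EBIT − I) = R$304,192.00 / R$58,730.00 = 5.1795.
EPS therefore changes by 5.1795 × (+24.7%) = +127.9%.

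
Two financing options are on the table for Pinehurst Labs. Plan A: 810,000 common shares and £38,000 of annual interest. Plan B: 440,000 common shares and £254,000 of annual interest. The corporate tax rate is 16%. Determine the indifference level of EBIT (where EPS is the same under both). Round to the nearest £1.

£510,865

Set EPS_A = EPS_B: (EBIT − £38,000)(1 − 0.16) ÷ 810,000 = (EBIT − £254,000)(1 − 0.16) ÷ 440,000.
Cancelling (1 − t) and cross-multiplying: 440,000·(EBIT − 38,000) = 810,000·(EBIT − 254,000).
Solving, EBIT = (254,000·810,000 − 38,000·440,000) / (810,000 − 440,000) = 189,020,000,000 / 370,000 = 510,864.86.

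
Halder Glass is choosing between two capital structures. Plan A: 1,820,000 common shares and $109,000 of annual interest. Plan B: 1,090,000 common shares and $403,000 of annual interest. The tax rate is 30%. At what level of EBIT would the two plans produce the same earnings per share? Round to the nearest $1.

At indifference, (EBIT − 109,000)(1 − t)/1,820,000 = (EBIT − 403,000)(1 − t)/1,090,000.
Cancelling (1 − t) and cross-multiplying: 1,090,000·(EBIT − 109,000) = 1,820,000·(EBIT − 403,000).
Solving, EBIT = (403,000·1,820,000 − 109,000·1,090,000) / (1,820,000 − 1,090,000) = 614,650,000,000 / 730,000 = 841,986.30.

$841,986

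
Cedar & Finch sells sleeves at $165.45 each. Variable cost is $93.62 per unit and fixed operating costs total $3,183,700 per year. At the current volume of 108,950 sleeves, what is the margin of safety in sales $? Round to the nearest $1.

$10,692,586

Each unit contributes $165.45 − $93.62 = $71.83. Break-even units = $3,183,700 ÷ $71.83 = 44,322.71; break-even revenue = 44,322.71 × $165.45 = $7,333,191.77.
Actual sales revenue = 108,950 × $165.45 = $18,025,777.50.
Margin of safety = $18,025,777.50 − $7,333,191.77 = $10,692,586.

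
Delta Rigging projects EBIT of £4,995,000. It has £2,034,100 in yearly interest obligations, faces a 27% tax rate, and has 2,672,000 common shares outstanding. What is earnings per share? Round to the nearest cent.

Interest = £2,034,100.00, so EBT = £4,995,000 − £2,034,100.00 = £2,960,900.00.
After tax at 27%: net income = £2,960,900.00 × 0.73 = £2,161,457.00.
EPS = £2,161,457.00 ÷ 2,672,000 = £0.81.

£0.81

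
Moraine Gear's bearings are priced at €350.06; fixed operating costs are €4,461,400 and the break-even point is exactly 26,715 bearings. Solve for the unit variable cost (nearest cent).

€183.06

At break-even, FC = Q × (P − VC), so P − VC = €4,461,400 ÷ 26,715 = €166.9998.
Variable cost per unit = €350.06 − €166.9998 = €183.06.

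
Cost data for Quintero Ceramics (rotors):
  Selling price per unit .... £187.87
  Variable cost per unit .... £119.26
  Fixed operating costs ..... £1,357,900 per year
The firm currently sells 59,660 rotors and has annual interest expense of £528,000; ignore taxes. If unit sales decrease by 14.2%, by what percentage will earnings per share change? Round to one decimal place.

-26.3%

At 59,660 units, contribution = 59,660 × £68.61 = £4,093,272.60.
EBIT = £4,093,272.60 − £1,357,900 = £2,735,372.60.
After interest of £528,000.00, pre-tax earnings = £2,207,372.60.
DCL = total CM / (EBIT − I) = £4,093,272.60 / £2,207,372.60 = 1.8544.
EPS therefore changes by 1.8544 × (-14.2%) = -26.3%.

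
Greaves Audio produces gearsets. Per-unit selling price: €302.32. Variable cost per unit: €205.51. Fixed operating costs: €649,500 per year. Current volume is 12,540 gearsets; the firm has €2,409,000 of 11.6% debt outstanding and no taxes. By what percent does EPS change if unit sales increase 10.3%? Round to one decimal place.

Contribution at this volume is 12,540 × €96.81 = €1,213,997.40.
EBIT = €1,213,997.40 − €649,500 = €564,497.40.
After interest of €279,444.00, pre-tax earnings = €285,053.40.
Degree of combined leverage = contribution ÷ (EBIT − I) = €1,213,997.40 ÷ €285,053.40 = 4.2588.
%ΔEPS = DCL × %ΔSales = 4.2588 × +10.3% = +43.9%.

+43.9%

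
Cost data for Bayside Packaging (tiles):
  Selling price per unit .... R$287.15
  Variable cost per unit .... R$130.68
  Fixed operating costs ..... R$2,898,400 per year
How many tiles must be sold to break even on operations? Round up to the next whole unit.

18,524 tiles

Contribution margin per unit = R$287.15 − R$130.68 = R$156.47.
Break-even volume = fixed costs ÷ CM per unit = R$2,898,400 ÷ R$156.47 = 18,523.68, so 18,524 tiles.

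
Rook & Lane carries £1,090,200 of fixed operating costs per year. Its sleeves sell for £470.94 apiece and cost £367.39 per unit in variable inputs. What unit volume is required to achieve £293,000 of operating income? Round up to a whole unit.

13,358 sleeves

Contribution margin per unit = £470.94 − £367.39 = £103.55.
Units = (FC + target) / CM = (£1,090,200 + £293,000) / £103.55 = 13,357.80, so 13,358 sleeves.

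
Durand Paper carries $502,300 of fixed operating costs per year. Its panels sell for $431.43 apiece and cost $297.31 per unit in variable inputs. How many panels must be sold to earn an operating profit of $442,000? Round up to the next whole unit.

7,041 panels

Each unit contributes $431.43 − $297.31 = $134.12.
Need Q such that Q × $134.12 − $502,300 = $442,000, i.e. Q = $944,300 / $134.12 = 7,040.71 → 7,041.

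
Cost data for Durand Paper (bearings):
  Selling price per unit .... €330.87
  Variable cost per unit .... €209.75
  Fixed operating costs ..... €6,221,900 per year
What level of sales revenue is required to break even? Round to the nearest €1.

Contribution margin per unit = €330.87 − €209.75 = €121.12, a CM ratio of €121.12 ÷ €330.87 = 0.3661.
Break-even revenue = fixed costs × price ÷ CM = €6,221,900 × €330.87 ÷ €121.12 = €16,996,698.

€16,996,698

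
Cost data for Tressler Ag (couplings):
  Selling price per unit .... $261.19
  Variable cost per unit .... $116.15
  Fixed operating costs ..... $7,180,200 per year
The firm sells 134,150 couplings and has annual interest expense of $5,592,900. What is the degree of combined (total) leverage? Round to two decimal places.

2.91

Total contribution margin = 134,150 × $145.04 = $19,457,116.00.
Subtracting fixed costs: EBIT = $19,457,116.00 − $7,180,200 = $12,276,916.00. Interest = $5,592,900.00.
DOL = $19,457,116.00 ÷ $12,276,916.00 = 1.5849; DFL = $12,276,916.00 ÷ $6,684,016.00 = 1.8368.
DCL = DOL × DFL = 1.5849 × 1.8368 = 2.9111.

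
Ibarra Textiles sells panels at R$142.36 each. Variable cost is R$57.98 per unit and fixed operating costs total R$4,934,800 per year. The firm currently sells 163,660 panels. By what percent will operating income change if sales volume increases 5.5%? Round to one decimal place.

At 163,660 units, contribution = 163,660 × R$84.38 = R$13,809,630.80.
Subtracting fixed costs: EBIT = R$13,809,630.80 − R$4,934,800 = R$8,874,830.80.
Degree of operating leverage = R$13,809,630.80 / R$8,874,830.80 = 1.5560.
So EBIT moves 1.5560 × (+5.5%) = +8.6%.

+8.6%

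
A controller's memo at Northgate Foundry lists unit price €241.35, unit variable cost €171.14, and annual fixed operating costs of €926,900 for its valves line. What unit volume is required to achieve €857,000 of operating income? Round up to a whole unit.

Each unit contributes €241.35 − €171.14 = €70.21.
Required volume = (fixed costs + target profit) ÷ CM = (€926,900 + €857,000) ÷ €70.21 = 25,408.06, so 25,409 valves.

25,409 valves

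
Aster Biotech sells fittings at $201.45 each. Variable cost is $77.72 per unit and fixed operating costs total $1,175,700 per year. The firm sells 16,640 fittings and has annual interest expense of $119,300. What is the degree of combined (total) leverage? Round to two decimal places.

Contribution at this volume is 16,640 × $123.73 = $2,058,867.20.
EBIT = $2,058,867.20 − $1,175,700 = $883,167.20. Interest = $119,300.00, so EBIT − I = $763,867.20.
DCL = contribution ÷ (EBIT − I) = $2,058,867.20 ÷ $763,867.20 = 2.6953.

2.70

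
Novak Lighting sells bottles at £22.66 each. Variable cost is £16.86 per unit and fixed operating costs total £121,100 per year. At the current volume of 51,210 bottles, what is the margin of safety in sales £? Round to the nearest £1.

Contribution margin per unit = £22.66 − £16.86 = £5.80. Break-even units = £121,100 ÷ £5.80 = 20,879.31; break-even revenue = 20,879.31 × £22.66 = £473,125.17.
Current sales = 51,210 × £22.66 = £1,160,418.60.
Margin of safety = £1,160,418.60 − £473,125.17 = £687,293.

£687,293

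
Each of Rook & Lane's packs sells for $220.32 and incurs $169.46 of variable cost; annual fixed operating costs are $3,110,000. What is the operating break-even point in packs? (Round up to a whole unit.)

Unit CM = price − variable cost = $220.32 − $169.46 = $50.86.
Units to break even: $3,110,000 ÷ $50.86 = 61,148.25, rounded up to 61,149.

61,149 packs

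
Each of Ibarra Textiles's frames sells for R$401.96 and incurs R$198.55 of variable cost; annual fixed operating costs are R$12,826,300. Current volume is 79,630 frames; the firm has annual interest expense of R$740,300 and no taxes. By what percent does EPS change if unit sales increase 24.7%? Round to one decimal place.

Total contribution margin = 79,630 × R$203.41 = R$16,197,538.30.
Subtracting fixed costs: EBIT = R$16,197,538.30 − R$12,826,300 = R$3,371,238.30.
After interest of R$740,300.00, pre-tax earnings = R$2,630,938.30.
DCL = total CM / (EBIT − I) = R$16,197,538.30 / R$2,630,938.30 = 6.1566.
%ΔEPS = DCL × %ΔSales = 6.1566 × +24.7% = +152.1%.

+152.1%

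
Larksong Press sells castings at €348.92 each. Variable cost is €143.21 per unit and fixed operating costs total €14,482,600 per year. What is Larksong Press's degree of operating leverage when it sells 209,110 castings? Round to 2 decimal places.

1.51

Contribution at this volume is 209,110 × €205.71 = €43,016,018.10.
Operating income = contribution − fixed costs = €43,016,018.10 − €14,482,600 = €28,533,418.10.
Degree of operating leverage = €43,016,018.10 / €28,533,418.10 = 1.5076.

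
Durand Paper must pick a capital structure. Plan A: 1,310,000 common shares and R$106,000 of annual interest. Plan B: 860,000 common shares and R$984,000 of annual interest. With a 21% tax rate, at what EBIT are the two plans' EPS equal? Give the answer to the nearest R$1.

R$2,661,956

At indifference, (EBIT − 106,000)(1 − t)/1,310,000 = (EBIT − 984,000)(1 − t)/860,000.
The (1 − t) factor cancels: (EBIT − 106,000) × 860,000 = (EBIT − 984,000) × 1,310,000.
EBIT × (1,310,000 − 860,000) = 984,000 × 1,310,000 − 106,000 × 860,000 = 1,197,880,000,000, so EBIT = 1,197,880,000,000 ÷ 450,000 = 2,661,955.56.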